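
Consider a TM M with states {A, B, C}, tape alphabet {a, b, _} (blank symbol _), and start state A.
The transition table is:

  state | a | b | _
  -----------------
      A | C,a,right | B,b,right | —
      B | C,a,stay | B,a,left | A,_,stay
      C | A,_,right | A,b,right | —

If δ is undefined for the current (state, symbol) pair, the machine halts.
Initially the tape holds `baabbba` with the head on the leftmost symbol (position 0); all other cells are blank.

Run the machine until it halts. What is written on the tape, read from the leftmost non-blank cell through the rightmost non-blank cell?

b__a_a

A | [b]aabbba_   read b → write b, move right, go to B
B | b[a]abbba_   read a → write a, move stay, go to C
C | b[a]abbba_   read a → write _, move right, go to A
A | b_[a]bbba_   read a → write a, move right, go to C
C | b_a[b]bba_   read b → write b, move right, go to A
A | b_ab[b]ba_   read b → write b, move right, go to B
B | b_abb[b]a_   read b → write a, move left, go to B
B | b_ab[b]aa_   read b → write a, move left, go to B
B | b_a[b]aaa_   read b → write a, move left, go to B
B | b_[a]aaaa_   read a → write a, move stay, go to C
C | b_[a]aaaa_   read a → write _, move right, go to A
A | b__[a]aaa_   read a → write a, move right, go to C
C | b__a[a]aa_   read a → write _, move right, go to A
A | b__a_[a]a_   read a → write a, move right, go to C
C | b__a_a[a]_   read a → write _, move right, go to A
A | b__a_a_[_]
The non-blank tape span at halt is b__a_a.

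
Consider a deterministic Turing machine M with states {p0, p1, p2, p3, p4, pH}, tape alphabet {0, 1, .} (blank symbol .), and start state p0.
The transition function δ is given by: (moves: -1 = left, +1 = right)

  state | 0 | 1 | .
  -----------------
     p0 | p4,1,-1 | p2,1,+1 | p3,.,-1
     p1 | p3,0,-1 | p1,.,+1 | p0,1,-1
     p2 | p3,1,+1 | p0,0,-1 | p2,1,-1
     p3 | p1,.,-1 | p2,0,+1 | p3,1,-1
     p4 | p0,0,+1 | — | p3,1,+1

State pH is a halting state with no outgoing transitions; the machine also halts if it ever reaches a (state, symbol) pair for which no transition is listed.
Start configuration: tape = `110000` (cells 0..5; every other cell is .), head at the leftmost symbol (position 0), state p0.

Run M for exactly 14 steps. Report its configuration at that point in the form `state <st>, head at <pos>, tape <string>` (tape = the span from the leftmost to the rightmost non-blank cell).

p0 | [1]10000   read 1 → write 1, move +1, go to p2
p2 | 1[1]0000   read 1 → write 0, move -1, go to p0
p0 | [1]00000   read 1 → write 1, move +1, go to p2
p2 | 1[0]0000   read 0 → write 1, move +1, go to p3
p3 | 11[0]000   read 0 → write ., move -1, go to p1
p1 | 1[1].000   read 1 → write ., move +1, go to p1
p1 | 1.[.]000   read . → write 1, move -1, go to p0
p0 | 1[.]1000   read . → write ., move -1, go to p3
p3 | [1].1000   read 1 → write 0, move +1, go to p2
p2 | 0[.]1000   read . → write 1, move -1, go to p2
p2 | [0]11000   read 0 → write 1, move +1, go to p3
p3 | 1[1]1000   read 1 → write 0, move +1, go to p2
p2 | 10[1]000   read 1 → write 0, move -1, go to p0
p0 | 1[0]0000   read 0 → write 1, move -1, go to p4
p4 | [1]10000
After 14 steps: state p4, head at 0, tape 110000.

state p4, head at 0, tape 110000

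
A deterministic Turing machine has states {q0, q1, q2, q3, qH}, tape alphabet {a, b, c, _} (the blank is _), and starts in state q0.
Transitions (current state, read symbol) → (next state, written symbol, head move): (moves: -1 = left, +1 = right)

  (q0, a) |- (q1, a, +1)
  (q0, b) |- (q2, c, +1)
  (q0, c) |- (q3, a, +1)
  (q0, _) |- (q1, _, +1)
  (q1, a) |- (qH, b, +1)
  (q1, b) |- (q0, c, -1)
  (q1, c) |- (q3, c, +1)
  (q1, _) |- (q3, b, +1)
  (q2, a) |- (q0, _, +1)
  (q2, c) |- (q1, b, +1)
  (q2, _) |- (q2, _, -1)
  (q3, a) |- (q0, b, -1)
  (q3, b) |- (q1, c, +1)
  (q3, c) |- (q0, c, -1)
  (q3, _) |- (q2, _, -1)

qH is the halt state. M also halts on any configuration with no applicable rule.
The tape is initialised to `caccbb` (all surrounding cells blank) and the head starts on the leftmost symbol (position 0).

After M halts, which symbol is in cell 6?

q0 | [c]accbb__   read c → write a, move +1, go to q3
q3 | a[a]ccbb__   read a → write b, move -1, go to q0
q0 | [a]bccbb__   read a → write a, move +1, go to q1
q1 | a[b]ccbb__   read b → write c, move -1, go to q0
q0 | [a]cccbb__   read a → write a, move +1, go to q1
q1 | a[c]ccbb__   read c → write c, move +1, go to q3
q3 | ac[c]cbb__   read c → write c, move -1, go to q0
q0 | a[c]ccbb__   read c → write a, move +1, go to q3
q3 | aa[c]cbb__   read c → write c, move -1, go to q0
q0 | a[a]ccbb__   read a → write a, move +1, go to q1
q1 | aa[c]cbb__   read c → write c, move +1, go to q3
q3 | aac[c]bb__   read c → write c, move -1, go to q0
q0 | aa[c]cbb__   read c → write a, move +1, go to q3
q3 | aaa[c]bb__   read c → write c, move -1, go to q0
q0 | aa[a]cbb__   read a → write a, move +1, go to q1
q1 | aaa[c]bb__   read c → write c, move +1, go to q3
q3 | aaac[b]b__   read b → write c, move +1, go to q1
q1 | aaacc[b]__   read b → write c, move -1, go to q0
q0 | aaac[c]c__   read c → write a, move +1, go to q3
q3 | aaaca[c]__   read c → write c, move -1, go to q0
q0 | aaac[a]c__   read a → write a, move +1, go to q1
q1 | aaaca[c]__   read c → write c, move +1, go to q3
q3 | aaacac[_]_   read _ → write _, move -1, go to q2
q2 | aaaca[c]__   read c → write b, move +1, go to q1
q1 | aaacab[_]_   read _ → write b, move +1, go to q3
q3 | aaacabb[_]   read _ → write _, move -1, go to q2
q2 | aaacab[b]_
Cell 6 holds b when M halts.

b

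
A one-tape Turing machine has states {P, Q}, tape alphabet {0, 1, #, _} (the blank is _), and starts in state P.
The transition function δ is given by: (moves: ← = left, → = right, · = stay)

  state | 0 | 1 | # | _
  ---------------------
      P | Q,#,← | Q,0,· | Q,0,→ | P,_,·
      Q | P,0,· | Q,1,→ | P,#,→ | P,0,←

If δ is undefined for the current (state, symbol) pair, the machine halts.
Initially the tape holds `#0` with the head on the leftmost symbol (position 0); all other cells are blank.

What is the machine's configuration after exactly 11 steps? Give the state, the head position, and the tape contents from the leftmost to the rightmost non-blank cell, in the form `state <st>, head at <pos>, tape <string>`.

P | __[#]0   read # → write 0, move →, go to Q
Q | __0[0]   read 0 → write 0, move ·, go to P
P | __0[0]   read 0 → write #, move ←, go to Q
Q | __[0]#   read 0 → write 0, move ·, go to P
P | __[0]#   read 0 → write #, move ←, go to Q
Q | _[_]##   read _ → write 0, move ←, go to P
P | [_]0##   read _ → write _, move ·, go to P
P | [_]0##   read _ → write _, move ·, go to P
P | [_]0##   read _ → write _, move ·, go to P
P | [_]0##   read _ → write _, move ·, go to P
P | [_]0##   read _ → write _, move ·, go to P
P | [_]0##
After 11 steps: state P, head at -2, tape 0##.

state P, head at -2, tape 0##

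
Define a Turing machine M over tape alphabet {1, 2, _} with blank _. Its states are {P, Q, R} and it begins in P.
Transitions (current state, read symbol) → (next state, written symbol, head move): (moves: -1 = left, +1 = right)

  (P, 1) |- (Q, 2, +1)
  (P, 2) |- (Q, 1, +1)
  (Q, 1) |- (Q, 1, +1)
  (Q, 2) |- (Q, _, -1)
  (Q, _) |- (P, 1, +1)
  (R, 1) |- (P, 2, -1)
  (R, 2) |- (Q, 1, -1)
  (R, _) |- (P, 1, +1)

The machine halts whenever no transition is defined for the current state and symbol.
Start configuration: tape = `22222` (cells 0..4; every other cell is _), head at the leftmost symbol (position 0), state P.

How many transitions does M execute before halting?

10

P | [2]2222__   read 2 → write 1, move +1, go to Q
Q | 1[2]222__   read 2 → write _, move -1, go to Q
Q | [1]_222__   read 1 → write 1, move +1, go to Q
Q | 1[_]222__   read _ → write 1, move +1, go to P
P | 11[2]22__   read 2 → write 1, move +1, go to Q
Q | 111[2]2__   read 2 → write _, move -1, go to Q
Q | 11[1]_2__   read 1 → write 1, move +1, go to Q
Q | 111[_]2__   read _ → write 1, move +1, go to P
P | 1111[2]__   read 2 → write 1, move +1, go to Q
Q | 11111[_]_   read _ → write 1, move +1, go to P
P | 111111[_]
M halts after 10 transitions.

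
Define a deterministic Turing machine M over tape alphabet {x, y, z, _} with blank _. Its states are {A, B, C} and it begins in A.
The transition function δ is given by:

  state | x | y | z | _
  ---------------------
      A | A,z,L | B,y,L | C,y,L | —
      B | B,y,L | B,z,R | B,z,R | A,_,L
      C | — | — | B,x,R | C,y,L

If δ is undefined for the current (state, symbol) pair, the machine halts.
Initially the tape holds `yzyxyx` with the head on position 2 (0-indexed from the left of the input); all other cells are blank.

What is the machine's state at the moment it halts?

C

A | yz[y]xyx_   read y → write y, move L, go to B
B | y[z]yxyx_   read z → write z, move R, go to B
B | yz[y]xyx_   read y → write z, move R, go to B
B | yzz[x]yx_   read x → write y, move L, go to B
B | yz[z]yyx_   read z → write z, move R, go to B
B | yzz[y]yx_   read y → write z, move R, go to B
B | yzzz[y]x_   read y → write z, move R, go to B
B | yzzzz[x]_   read x → write y, move L, go to B
B | yzzz[z]y_   read z → write z, move R, go to B
B | yzzzz[y]_   read y → write z, move R, go to B
B | yzzzzz[_]   read _ → write _, move L, go to A
A | yzzzz[z]_   read z → write y, move L, go to C
C | yzzz[z]y_   read z → write x, move R, go to B
B | yzzzx[y]_   read y → write z, move R, go to B
B | yzzzxz[_]   read _ → write _, move L, go to A
A | yzzzx[z]_   read z → write y, move L, go to C
C | yzzz[x]y_
No transition is defined for (C, x); M halts in state C.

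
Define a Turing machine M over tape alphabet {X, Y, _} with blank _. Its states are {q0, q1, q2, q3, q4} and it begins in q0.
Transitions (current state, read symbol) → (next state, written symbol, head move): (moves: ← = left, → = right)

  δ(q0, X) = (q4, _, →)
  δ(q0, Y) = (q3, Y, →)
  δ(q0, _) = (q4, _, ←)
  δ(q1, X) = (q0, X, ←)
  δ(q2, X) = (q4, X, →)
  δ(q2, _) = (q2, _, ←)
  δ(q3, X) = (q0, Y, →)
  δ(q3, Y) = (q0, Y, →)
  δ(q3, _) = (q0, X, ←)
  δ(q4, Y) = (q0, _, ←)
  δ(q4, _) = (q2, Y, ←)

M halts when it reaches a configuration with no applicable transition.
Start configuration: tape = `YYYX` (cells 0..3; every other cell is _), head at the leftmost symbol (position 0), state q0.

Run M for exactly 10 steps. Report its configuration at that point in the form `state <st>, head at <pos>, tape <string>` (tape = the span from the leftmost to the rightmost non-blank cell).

state q0, head at 4, tape YYYY

state=q0 head=0 tape=[Y]YYX_   (q0,Y)→(q3,Y,→)
state=q3 head=1 tape=Y[Y]YX_   (q3,Y)→(q0,Y,→)
state=q0 head=2 tape=YY[Y]X_   (q0,Y)→(q3,Y,→)
state=q3 head=3 tape=YYY[X]_   (q3,X)→(q0,Y,→)
state=q0 head=4 tape=YYYY[_]   (q0,_)→(q4,_,←)
state=q4 head=3 tape=YYY[Y]_   (q4,Y)→(q0,_,←)
state=q0 head=2 tape=YY[Y]__   (q0,Y)→(q3,Y,→)
state=q3 head=3 tape=YYY[_]_   (q3,_)→(q0,X,←)
state=q0 head=2 tape=YY[Y]X_   (q0,Y)→(q3,Y,→)
state=q3 head=3 tape=YYY[X]_   (q3,X)→(q0,Y,→)
state=q0 head=4 tape=YYYY[_]
After 10 steps: state q0, head at 4, tape YYYY.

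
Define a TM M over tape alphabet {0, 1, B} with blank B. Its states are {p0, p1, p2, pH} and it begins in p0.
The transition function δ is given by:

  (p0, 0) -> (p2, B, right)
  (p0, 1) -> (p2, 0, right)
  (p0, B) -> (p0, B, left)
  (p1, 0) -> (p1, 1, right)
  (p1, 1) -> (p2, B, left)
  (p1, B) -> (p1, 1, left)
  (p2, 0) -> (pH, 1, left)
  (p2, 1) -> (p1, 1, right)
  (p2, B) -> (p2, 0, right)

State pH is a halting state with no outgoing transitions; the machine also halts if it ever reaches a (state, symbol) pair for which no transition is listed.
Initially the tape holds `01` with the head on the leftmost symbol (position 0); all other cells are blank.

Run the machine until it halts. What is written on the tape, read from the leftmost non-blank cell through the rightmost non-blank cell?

state=p0 head=0 tape=[0]1BB   (p0,0)→(p2,B,right)
state=p2 head=1 tape=B[1]BB   (p2,1)→(p1,1,right)
state=p1 head=2 tape=B1[B]B   (p1,B)→(p1,1,left)
state=p1 head=1 tape=B[1]1B   (p1,1)→(p2,B,left)
state=p2 head=0 tape=[B]B1B   (p2,B)→(p2,0,right)
state=p2 head=1 tape=0[B]1B   (p2,B)→(p2,0,right)
state=p2 head=2 tape=00[1]B   (p2,1)→(p1,1,right)
state=p1 head=3 tape=001[B]   (p1,B)→(p1,1,left)
state=p1 head=2 tape=00[1]1   (p1,1)→(p2,B,left)
state=p2 head=1 tape=0[0]B1   (p2,0)→(pH,1,left)
state=pH head=0 tape=[0]1B1
The non-blank tape span at halt is 01B1.

01B1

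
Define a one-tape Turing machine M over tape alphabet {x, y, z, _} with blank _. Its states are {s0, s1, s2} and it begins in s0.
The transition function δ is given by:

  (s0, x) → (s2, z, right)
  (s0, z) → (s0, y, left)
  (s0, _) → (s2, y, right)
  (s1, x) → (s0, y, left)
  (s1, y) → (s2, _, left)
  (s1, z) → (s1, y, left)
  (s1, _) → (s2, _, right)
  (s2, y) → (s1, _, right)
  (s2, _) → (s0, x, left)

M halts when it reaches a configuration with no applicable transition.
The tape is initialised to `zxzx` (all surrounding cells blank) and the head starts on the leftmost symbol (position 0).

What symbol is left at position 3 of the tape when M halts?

_

state=s0 head=0 tape=_[z]xzx__   (s0,z)→(s0,y,left)
state=s0 head=-1 tape=[_]yxzx__   (s0,_)→(s2,y,right)
state=s2 head=0 tape=y[y]xzx__   (s2,y)→(s1,_,right)
state=s1 head=1 tape=y_[x]zx__   (s1,x)→(s0,y,left)
state=s0 head=0 tape=y[_]yzx__   (s0,_)→(s2,y,right)
state=s2 head=1 tape=yy[y]zx__   (s2,y)→(s1,_,right)
state=s1 head=2 tape=yy_[z]x__   (s1,z)→(s1,y,left)
state=s1 head=1 tape=yy[_]yx__   (s1,_)→(s2,_,right)
state=s2 head=2 tape=yy_[y]x__   (s2,y)→(s1,_,right)
state=s1 head=3 tape=yy__[x]__   (s1,x)→(s0,y,left)
state=s0 head=2 tape=yy_[_]y__   (s0,_)→(s2,y,right)
state=s2 head=3 tape=yy_y[y]__   (s2,y)→(s1,_,right)
state=s1 head=4 tape=yy_y_[_]_   (s1,_)→(s2,_,right)
state=s2 head=5 tape=yy_y__[_]   (s2,_)→(s0,x,left)
state=s0 head=4 tape=yy_y_[_]x   (s0,_)→(s2,y,right)
state=s2 head=5 tape=yy_y_y[x]
Cell 3 holds _ when M halts.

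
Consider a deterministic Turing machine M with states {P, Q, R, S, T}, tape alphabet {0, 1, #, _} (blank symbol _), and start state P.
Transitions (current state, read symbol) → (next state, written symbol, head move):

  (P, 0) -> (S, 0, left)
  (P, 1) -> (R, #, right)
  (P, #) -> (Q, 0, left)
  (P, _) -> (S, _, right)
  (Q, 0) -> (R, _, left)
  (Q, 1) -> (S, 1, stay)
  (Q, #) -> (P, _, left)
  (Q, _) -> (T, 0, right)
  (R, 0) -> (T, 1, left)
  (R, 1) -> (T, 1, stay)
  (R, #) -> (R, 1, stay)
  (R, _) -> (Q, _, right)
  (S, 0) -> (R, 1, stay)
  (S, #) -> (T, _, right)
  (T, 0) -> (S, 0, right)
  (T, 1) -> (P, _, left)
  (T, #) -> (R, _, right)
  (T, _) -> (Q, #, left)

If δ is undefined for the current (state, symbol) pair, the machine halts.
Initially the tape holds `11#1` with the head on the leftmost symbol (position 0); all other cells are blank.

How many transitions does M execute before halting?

P | _[1]1#1   read 1 → write #, move right, go to R
R | _#[1]#1   read 1 → write 1, move stay, go to T
T | _#[1]#1   read 1 → write _, move left, go to P
P | _[#]_#1   read # → write 0, move left, go to Q
Q | [_]0_#1   read _ → write 0, move right, go to T
T | 0[0]_#1   read 0 → write 0, move right, go to S
S | 00[_]#1
M halts after 6 transitions.

6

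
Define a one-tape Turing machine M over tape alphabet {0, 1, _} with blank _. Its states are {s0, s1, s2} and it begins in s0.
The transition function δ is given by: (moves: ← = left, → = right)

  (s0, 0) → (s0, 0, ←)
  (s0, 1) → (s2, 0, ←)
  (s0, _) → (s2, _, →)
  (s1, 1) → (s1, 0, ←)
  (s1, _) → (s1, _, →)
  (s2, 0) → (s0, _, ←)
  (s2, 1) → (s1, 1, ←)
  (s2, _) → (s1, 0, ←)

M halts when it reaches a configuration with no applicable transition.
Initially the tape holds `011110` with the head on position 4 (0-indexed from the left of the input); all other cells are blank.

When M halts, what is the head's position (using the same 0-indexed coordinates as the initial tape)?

0

state=s0 head=4 tape=0111[1]0   (s0,1)→(s2,0,←)
state=s2 head=3 tape=011[1]00   (s2,1)→(s1,1,←)
state=s1 head=2 tape=01[1]100   (s1,1)→(s1,0,←)
state=s1 head=1 tape=0[1]0100   (s1,1)→(s1,0,←)
state=s1 head=0 tape=[0]00100
At halt the head is at cell 0.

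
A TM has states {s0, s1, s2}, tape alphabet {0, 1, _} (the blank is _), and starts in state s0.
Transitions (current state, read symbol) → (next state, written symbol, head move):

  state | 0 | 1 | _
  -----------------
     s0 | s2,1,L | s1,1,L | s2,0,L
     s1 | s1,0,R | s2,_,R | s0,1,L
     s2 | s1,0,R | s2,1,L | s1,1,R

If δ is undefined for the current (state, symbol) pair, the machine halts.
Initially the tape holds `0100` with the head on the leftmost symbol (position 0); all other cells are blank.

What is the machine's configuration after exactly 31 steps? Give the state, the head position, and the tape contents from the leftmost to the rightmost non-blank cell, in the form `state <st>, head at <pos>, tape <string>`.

s0 | _[0]100____   read 0 → write 1, move L, go to s2
s2 | [_]1100____   read _ → write 1, move R, go to s1
s1 | 1[1]100____   read 1 → write _, move R, go to s2
s2 | 1_[1]00____   read 1 → write 1, move L, go to s2
s2 | 1[_]100____   read _ → write 1, move R, go to s1
s1 | 11[1]00____   read 1 → write _, move R, go to s2
s2 | 11_[0]0____   read 0 → write 0, move R, go to s1
s1 | 11_0[0]____   read 0 → write 0, move R, go to s1
s1 | 11_00[_]___   read _ → write 1, move L, go to s0
s0 | 11_0[0]1___   read 0 → write 1, move L, go to s2
s2 | 11_[0]11___   read 0 → write 0, move R, go to s1
s1 | 11_0[1]1___   read 1 → write _, move R, go to s2
s2 | 11_0_[1]___   read 1 → write 1, move L, go to s2
s2 | 11_0[_]1___   read _ → write 1, move R, go to s1
s1 | 11_01[1]___   read 1 → write _, move R, go to s2
s2 | 11_01_[_]__   read _ → write 1, move R, go to s1
s1 | 11_01_1[_]_   read _ → write 1, move L, go to s0
s0 | 11_01_[1]1_   read 1 → write 1, move L, go to s1
s1 | 11_01[_]11_   read _ → write 1, move L, go to s0
s0 | 11_0[1]111_   read 1 → write 1, move L, go to s1
s1 | 11_[0]1111_   read 0 → write 0, move R, go to s1
s1 | 11_0[1]111_   read 1 → write _, move R, go to s2
s2 | 11_0_[1]11_   read 1 → write 1, move L, go to s2
s2 | 11_0[_]111_   read _ → write 1, move R, go to s1
s1 | 11_01[1]11_   read 1 → write _, move R, go to s2
s2 | 11_01_[1]1_   read 1 → write 1, move L, go to s2
s2 | 11_01[_]11_   read _ → write 1, move R, go to s1
s1 | 11_011[1]1_   read 1 → write _, move R, go to s2
s2 | 11_011_[1]_   read 1 → write 1, move L, go to s2
s2 | 11_011[_]1_   read _ → write 1, move R, go to s1
s1 | 11_0111[1]_   read 1 → write _, move R, go to s2
s2 | 11_0111_[_]
After 31 steps: state s2, head at 7, tape 11_0111.

state s2, head at 7, tape 11_0111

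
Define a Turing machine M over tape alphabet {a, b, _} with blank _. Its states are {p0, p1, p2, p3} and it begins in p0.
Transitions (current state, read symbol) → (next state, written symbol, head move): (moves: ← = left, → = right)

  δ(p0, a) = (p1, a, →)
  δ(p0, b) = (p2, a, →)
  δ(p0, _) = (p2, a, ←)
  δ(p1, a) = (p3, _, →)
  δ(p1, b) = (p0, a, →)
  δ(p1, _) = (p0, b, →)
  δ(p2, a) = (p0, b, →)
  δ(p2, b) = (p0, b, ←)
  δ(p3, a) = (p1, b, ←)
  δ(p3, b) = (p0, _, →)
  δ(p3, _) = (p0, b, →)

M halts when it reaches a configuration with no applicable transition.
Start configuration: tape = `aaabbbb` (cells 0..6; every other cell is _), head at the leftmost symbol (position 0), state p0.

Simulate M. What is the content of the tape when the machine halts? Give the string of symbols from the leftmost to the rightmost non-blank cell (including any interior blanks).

p0 | [a]aabbbb_   read a → write a, move →, go to p1
p1 | a[a]abbbb_   read a → write _, move →, go to p3
p3 | a_[a]bbbb_   read a → write b, move ←, go to p1
p1 | a[_]bbbbb_   read _ → write b, move →, go to p0
p0 | ab[b]bbbb_   read b → write a, move →, go to p2
p2 | aba[b]bbb_   read b → write b, move ←, go to p0
p0 | ab[a]bbbb_   read a → write a, move →, go to p1
p1 | aba[b]bbb_   read b → write a, move →, go to p0
p0 | abaa[b]bb_   read b → write a, move →, go to p2
p2 | abaaa[b]b_   read b → write b, move ←, go to p0
p0 | abaa[a]bb_   read a → write a, move →, go to p1
p1 | abaaa[b]b_   read b → write a, move →, go to p0
p0 | abaaaa[b]_   read b → write a, move →, go to p2
p2 | abaaaaa[_]
The non-blank tape span at halt is abaaaaa.

abaaaaa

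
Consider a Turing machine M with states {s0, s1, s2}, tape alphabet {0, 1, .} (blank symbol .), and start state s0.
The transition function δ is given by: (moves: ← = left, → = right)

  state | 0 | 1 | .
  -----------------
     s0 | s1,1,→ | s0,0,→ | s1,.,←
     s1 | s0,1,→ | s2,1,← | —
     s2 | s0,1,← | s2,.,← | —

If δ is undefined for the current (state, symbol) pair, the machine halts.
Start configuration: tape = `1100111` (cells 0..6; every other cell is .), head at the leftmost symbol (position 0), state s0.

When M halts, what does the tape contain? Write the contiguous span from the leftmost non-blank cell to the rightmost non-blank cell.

s0 | .[1]100111.   read 1 → write 0, move →, go to s0
s0 | .0[1]00111.   read 1 → write 0, move →, go to s0
s0 | .00[0]0111.   read 0 → write 1, move →, go to s1
s1 | .001[0]111.   read 0 → write 1, move →, go to s0
s0 | .0011[1]11.   read 1 → write 0, move →, go to s0
s0 | .00110[1]1.   read 1 → write 0, move →, go to s0
s0 | .001100[1].   read 1 → write 0, move →, go to s0
s0 | .0011000[.]   read . → write ., move ←, go to s1
s1 | .001100[0].   read 0 → write 1, move →, go to s0
s0 | .0011001[.]   read . → write ., move ←, go to s1
s1 | .001100[1].   read 1 → write 1, move ←, go to s2
s2 | .00110[0]1.   read 0 → write 1, move ←, go to s0
s0 | .0011[0]11.   read 0 → write 1, move →, go to s1
s1 | .00111[1]1.   read 1 → write 1, move ←, go to s2
s2 | .0011[1]11.   read 1 → write ., move ←, go to s2
s2 | .001[1].11.   read 1 → write ., move ←, go to s2
s2 | .00[1]..11.   read 1 → write ., move ←, go to s2
s2 | .0[0]...11.   read 0 → write 1, move ←, go to s0
s0 | .[0]1...11.   read 0 → write 1, move →, go to s1
s1 | .1[1]...11.   read 1 → write 1, move ←, go to s2
s2 | .[1]1...11.   read 1 → write ., move ←, go to s2
s2 | [.].1...11.
The non-blank tape span at halt is 1...11.

1...11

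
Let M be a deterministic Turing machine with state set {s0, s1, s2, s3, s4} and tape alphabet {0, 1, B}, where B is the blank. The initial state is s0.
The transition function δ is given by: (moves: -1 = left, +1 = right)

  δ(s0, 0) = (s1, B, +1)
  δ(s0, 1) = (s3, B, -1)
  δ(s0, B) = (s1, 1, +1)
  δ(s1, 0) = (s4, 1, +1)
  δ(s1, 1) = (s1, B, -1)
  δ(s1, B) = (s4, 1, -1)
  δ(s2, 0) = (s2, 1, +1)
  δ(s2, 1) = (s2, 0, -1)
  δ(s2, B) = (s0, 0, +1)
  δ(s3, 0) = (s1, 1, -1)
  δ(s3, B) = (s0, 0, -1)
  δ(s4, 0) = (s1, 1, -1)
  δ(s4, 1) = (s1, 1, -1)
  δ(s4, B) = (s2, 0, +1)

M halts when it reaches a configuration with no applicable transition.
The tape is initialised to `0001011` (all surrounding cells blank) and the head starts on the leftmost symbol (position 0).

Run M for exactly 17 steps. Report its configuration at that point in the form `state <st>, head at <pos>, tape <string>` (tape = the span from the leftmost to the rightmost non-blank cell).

state=s0 head=0 tape=BBB[0]001011   (s0,0)→(s1,B,+1)
state=s1 head=1 tape=BBBB[0]01011   (s1,0)→(s4,1,+1)
state=s4 head=2 tape=BBBB1[0]1011   (s4,0)→(s1,1,-1)
state=s1 head=1 tape=BBBB[1]11011   (s1,1)→(s1,B,-1)
state=s1 head=0 tape=BBB[B]B11011   (s1,B)→(s4,1,-1)
state=s4 head=-1 tape=BB[B]1B11011   (s4,B)→(s2,0,+1)
state=s2 head=0 tape=BB0[1]B11011   (s2,1)→(s2,0,-1)
state=s2 head=-1 tape=BB[0]0B11011   (s2,0)→(s2,1,+1)
state=s2 head=0 tape=BB1[0]B11011   (s2,0)→(s2,1,+1)
state=s2 head=1 tape=BB11[B]11011   (s2,B)→(s0,0,+1)
state=s0 head=2 tape=BB110[1]1011   (s0,1)→(s3,B,-1)
state=s3 head=1 tape=BB11[0]B1011   (s3,0)→(s1,1,-1)
state=s1 head=0 tape=BB1[1]1B1011   (s1,1)→(s1,B,-1)
state=s1 head=-1 tape=BB[1]B1B1011   (s1,1)→(s1,B,-1)
state=s1 head=-2 tape=B[B]BB1B1011   (s1,B)→(s4,1,-1)
state=s4 head=-3 tape=[B]1BB1B1011   (s4,B)→(s2,0,+1)
state=s2 head=-2 tape=0[1]BB1B1011   (s2,1)→(s2,0,-1)
state=s2 head=-3 tape=[0]0BB1B1011
After 17 steps: state s2, head at -3, tape 00BB1B1011.

state s2, head at -3, tape 00BB1B1011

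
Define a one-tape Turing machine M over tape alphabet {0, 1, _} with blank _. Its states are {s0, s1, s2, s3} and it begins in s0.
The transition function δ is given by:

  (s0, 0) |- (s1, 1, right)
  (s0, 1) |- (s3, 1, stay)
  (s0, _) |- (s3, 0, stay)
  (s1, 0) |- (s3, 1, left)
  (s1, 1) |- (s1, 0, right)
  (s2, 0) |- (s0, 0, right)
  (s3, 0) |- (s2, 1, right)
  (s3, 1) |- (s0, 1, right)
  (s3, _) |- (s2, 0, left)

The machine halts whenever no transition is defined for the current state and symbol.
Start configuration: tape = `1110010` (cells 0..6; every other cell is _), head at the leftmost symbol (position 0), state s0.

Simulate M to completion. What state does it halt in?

s1

state=s0 head=0 tape=[1]110010_   (s0,1)→(s3,1,stay)
state=s3 head=0 tape=[1]110010_   (s3,1)→(s0,1,right)
state=s0 head=1 tape=1[1]10010_   (s0,1)→(s3,1,stay)
state=s3 head=1 tape=1[1]10010_   (s3,1)→(s0,1,right)
state=s0 head=2 tape=11[1]0010_   (s0,1)→(s3,1,stay)
state=s3 head=2 tape=11[1]0010_   (s3,1)→(s0,1,right)
state=s0 head=3 tape=111[0]010_   (s0,0)→(s1,1,right)
state=s1 head=4 tape=1111[0]10_   (s1,0)→(s3,1,left)
state=s3 head=3 tape=111[1]110_   (s3,1)→(s0,1,right)
state=s0 head=4 tape=1111[1]10_   (s0,1)→(s3,1,stay)
state=s3 head=4 tape=1111[1]10_   (s3,1)→(s0,1,right)
state=s0 head=5 tape=11111[1]0_   (s0,1)→(s3,1,stay)
state=s3 head=5 tape=11111[1]0_   (s3,1)→(s0,1,right)
state=s0 head=6 tape=111111[0]_   (s0,0)→(s1,1,right)
state=s1 head=7 tape=1111111[_]
No transition is defined for (s1, _); M halts in state s1.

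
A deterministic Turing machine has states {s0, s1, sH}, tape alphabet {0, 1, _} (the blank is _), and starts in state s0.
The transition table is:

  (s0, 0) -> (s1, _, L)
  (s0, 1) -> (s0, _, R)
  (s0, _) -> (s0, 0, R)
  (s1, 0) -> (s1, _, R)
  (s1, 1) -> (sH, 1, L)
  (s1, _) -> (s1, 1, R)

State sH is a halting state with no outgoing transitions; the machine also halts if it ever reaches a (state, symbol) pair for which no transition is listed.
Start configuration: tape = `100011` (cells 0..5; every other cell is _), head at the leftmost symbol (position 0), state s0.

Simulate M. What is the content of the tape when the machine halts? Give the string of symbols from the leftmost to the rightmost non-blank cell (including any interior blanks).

s0 | [1]00011   read 1 → write _, move R, go to s0
s0 | _[0]0011   read 0 → write _, move L, go to s1
s1 | [_]_0011   read _ → write 1, move R, go to s1
s1 | 1[_]0011   read _ → write 1, move R, go to s1
s1 | 11[0]011   read 0 → write _, move R, go to s1
s1 | 11_[0]11   read 0 → write _, move R, go to s1
s1 | 11__[1]1   read 1 → write 1, move L, go to sH
sH | 11_[_]11
The non-blank tape span at halt is 11__11.

11__11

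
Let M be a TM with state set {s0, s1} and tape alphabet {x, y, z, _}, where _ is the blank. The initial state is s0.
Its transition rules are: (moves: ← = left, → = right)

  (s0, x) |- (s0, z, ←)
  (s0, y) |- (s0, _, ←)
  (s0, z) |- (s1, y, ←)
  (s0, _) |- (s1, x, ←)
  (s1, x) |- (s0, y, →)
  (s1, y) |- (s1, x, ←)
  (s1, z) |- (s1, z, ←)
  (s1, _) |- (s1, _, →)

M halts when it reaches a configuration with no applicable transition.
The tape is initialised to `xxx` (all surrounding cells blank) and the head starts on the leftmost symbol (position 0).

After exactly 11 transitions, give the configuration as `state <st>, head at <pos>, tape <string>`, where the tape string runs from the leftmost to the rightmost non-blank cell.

state s1, head at -3, tape x__xx

s0 | ___[x]xx   read x → write z, move ←, go to s0
s0 | __[_]zxx   read _ → write x, move ←, go to s1
s1 | _[_]xzxx   read _ → write _, move →, go to s1
s1 | __[x]zxx   read x → write y, move →, go to s0
s0 | __y[z]xx   read z → write y, move ←, go to s1
s1 | __[y]yxx   read y → write x, move ←, go to s1
s1 | _[_]xyxx   read _ → write _, move →, go to s1
s1 | __[x]yxx   read x → write y, move →, go to s0
s0 | __y[y]xx   read y → write _, move ←, go to s0
s0 | __[y]_xx   read y → write _, move ←, go to s0
s0 | _[_]__xx   read _ → write x, move ←, go to s1
s1 | [_]x__xx
After 11 steps: state s1, head at -3, tape x__xx.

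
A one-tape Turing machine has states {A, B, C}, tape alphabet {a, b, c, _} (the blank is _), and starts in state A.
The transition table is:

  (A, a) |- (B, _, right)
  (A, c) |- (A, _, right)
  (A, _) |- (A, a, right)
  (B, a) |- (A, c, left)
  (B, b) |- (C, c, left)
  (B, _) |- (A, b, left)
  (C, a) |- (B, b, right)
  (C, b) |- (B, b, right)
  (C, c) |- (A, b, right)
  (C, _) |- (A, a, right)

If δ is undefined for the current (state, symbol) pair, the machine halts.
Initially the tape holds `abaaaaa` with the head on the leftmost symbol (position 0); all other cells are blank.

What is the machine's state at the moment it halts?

state=A head=0 tape=[a]baaaaa_   (A,a)→(B,_,right)
state=B head=1 tape=_[b]aaaaa_   (B,b)→(C,c,left)
state=C head=0 tape=[_]caaaaa_   (C,_)→(A,a,right)
state=A head=1 tape=a[c]aaaaa_   (A,c)→(A,_,right)
state=A head=2 tape=a_[a]aaaa_   (A,a)→(B,_,right)
state=B head=3 tape=a__[a]aaa_   (B,a)→(A,c,left)
state=A head=2 tape=a_[_]caaa_   (A,_)→(A,a,right)
state=A head=3 tape=a_a[c]aaa_   (A,c)→(A,_,right)
state=A head=4 tape=a_a_[a]aa_   (A,a)→(B,_,right)
state=B head=5 tape=a_a__[a]a_   (B,a)→(A,c,left)
state=A head=4 tape=a_a_[_]ca_   (A,_)→(A,a,right)
state=A head=5 tape=a_a_a[c]a_   (A,c)→(A,_,right)
state=A head=6 tape=a_a_a_[a]_   (A,a)→(B,_,right)
state=B head=7 tape=a_a_a__[_]   (B,_)→(A,b,left)
state=A head=6 tape=a_a_a_[_]b   (A,_)→(A,a,right)
state=A head=7 tape=a_a_a_a[b]
No transition is defined for (A, b); M halts in state A.

A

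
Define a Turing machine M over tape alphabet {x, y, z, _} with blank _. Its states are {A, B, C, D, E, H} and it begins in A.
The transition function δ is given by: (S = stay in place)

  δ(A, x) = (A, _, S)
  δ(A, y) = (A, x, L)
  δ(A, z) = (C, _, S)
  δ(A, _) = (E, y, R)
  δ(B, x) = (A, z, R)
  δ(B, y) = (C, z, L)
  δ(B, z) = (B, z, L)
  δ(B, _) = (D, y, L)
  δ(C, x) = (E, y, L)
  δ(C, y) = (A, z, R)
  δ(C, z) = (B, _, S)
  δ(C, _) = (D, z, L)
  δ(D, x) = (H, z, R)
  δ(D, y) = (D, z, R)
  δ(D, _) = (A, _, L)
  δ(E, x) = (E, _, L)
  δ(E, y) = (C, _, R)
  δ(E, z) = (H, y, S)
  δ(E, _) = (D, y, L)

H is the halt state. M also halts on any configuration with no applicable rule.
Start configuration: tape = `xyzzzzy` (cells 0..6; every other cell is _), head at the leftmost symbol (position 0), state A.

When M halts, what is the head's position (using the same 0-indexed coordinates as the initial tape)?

A | __[x]yzzzzy   read x → write _, move S, go to A
A | __[_]yzzzzy   read _ → write y, move R, go to E
E | __y[y]zzzzy   read y → write _, move R, go to C
C | __y_[z]zzzy   read z → write _, move S, go to B
B | __y_[_]zzzy   read _ → write y, move L, go to D
D | __y[_]yzzzy   read _ → write _, move L, go to A
A | __[y]_yzzzy   read y → write x, move L, go to A
A | _[_]x_yzzzy   read _ → write y, move R, go to E
E | _y[x]_yzzzy   read x → write _, move L, go to E
E | _[y]__yzzzy   read y → write _, move R, go to C
C | __[_]_yzzzy   read _ → write z, move L, go to D
D | _[_]z_yzzzy   read _ → write _, move L, go to A
A | [_]_z_yzzzy   read _ → write y, move R, go to E
E | y[_]z_yzzzy   read _ → write y, move L, go to D
D | [y]yz_yzzzy   read y → write z, move R, go to D
D | z[y]z_yzzzy   read y → write z, move R, go to D
D | zz[z]_yzzzy
At halt the head is at cell 0.

0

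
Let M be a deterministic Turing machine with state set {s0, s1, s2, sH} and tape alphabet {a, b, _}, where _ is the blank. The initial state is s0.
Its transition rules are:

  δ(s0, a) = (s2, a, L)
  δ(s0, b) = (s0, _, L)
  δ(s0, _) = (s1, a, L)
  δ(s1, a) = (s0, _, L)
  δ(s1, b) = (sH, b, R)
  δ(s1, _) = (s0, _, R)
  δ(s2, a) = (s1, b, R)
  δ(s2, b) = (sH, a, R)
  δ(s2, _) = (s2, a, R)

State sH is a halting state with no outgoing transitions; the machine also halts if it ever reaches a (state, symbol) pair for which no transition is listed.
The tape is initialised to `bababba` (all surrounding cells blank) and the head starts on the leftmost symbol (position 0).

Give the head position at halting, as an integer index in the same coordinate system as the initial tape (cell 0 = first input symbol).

s0 | __[b]ababba   read b → write _, move L, go to s0
s0 | _[_]_ababba   read _ → write a, move L, go to s1
s1 | [_]a_ababba   read _ → write _, move R, go to s0
s0 | _[a]_ababba   read a → write a, move L, go to s2
s2 | [_]a_ababba   read _ → write a, move R, go to s2
s2 | a[a]_ababba   read a → write b, move R, go to s1
s1 | ab[_]ababba   read _ → write _, move R, go to s0
s0 | ab_[a]babba   read a → write a, move L, go to s2
s2 | ab[_]ababba   read _ → write a, move R, go to s2
s2 | aba[a]babba   read a → write b, move R, go to s1
s1 | abab[b]abba   read b → write b, move R, go to sH
sH | ababb[a]bba
At halt the head is at cell 3.

3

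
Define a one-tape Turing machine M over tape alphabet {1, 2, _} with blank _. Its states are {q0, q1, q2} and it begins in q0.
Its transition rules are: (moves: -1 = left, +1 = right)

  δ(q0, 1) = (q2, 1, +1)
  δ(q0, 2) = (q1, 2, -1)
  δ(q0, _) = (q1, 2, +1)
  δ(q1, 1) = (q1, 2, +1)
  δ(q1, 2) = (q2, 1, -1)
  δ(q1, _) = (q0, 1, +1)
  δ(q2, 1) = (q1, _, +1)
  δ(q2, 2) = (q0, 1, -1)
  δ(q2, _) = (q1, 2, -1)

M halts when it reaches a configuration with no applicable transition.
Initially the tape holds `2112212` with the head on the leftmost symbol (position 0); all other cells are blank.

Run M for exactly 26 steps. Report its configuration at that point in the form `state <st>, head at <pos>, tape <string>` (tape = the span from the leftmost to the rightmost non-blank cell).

q0 | ____[2]112212   read 2 → write 2, move -1, go to q1
q1 | ___[_]2112212   read _ → write 1, move +1, go to q0
q0 | ___1[2]112212   read 2 → write 2, move -1, go to q1
q1 | ___[1]2112212   read 1 → write 2, move +1, go to q1
q1 | ___2[2]112212   read 2 → write 1, move -1, go to q2
q2 | ___[2]1112212   read 2 → write 1, move -1, go to q0
q0 | __[_]11112212   read _ → write 2, move +1, go to q1
q1 | __2[1]1112212   read 1 → write 2, move +1, go to q1
q1 | __22[1]112212   read 1 → write 2, move +1, go to q1
q1 | __222[1]12212   read 1 → write 2, move +1, go to q1
q1 | __2222[1]2212   read 1 → write 2, move +1, go to q1
q1 | __22222[2]212   read 2 → write 1, move -1, go to q2
q2 | __2222[2]1212   read 2 → write 1, move -1, go to q0
q0 | __222[2]11212   read 2 → write 2, move -1, go to q1
q1 | __22[2]211212   read 2 → write 1, move -1, go to q2
q2 | __2[2]1211212   read 2 → write 1, move -1, go to q0
q0 | __[2]11211212   read 2 → write 2, move -1, go to q1
q1 | _[_]211211212   read _ → write 1, move +1, go to q0
q0 | _1[2]11211212   read 2 → write 2, move -1, go to q1
q1 | _[1]211211212   read 1 → write 2, move +1, go to q1
q1 | _2[2]11211212   read 2 → write 1, move -1, go to q2
q2 | _[2]111211212   read 2 → write 1, move -1, go to q0
q0 | [_]1111211212   read _ → write 2, move +1, go to q1
q1 | 2[1]111211212   read 1 → write 2, move +1, go to q1
q1 | 22[1]11211212   read 1 → write 2, move +1, go to q1
q1 | 222[1]1211212   read 1 → write 2, move +1, go to q1
q1 | 2222[1]211212
After 26 steps: state q1, head at 0, tape 22221211212.

state q1, head at 0, tape 22221211212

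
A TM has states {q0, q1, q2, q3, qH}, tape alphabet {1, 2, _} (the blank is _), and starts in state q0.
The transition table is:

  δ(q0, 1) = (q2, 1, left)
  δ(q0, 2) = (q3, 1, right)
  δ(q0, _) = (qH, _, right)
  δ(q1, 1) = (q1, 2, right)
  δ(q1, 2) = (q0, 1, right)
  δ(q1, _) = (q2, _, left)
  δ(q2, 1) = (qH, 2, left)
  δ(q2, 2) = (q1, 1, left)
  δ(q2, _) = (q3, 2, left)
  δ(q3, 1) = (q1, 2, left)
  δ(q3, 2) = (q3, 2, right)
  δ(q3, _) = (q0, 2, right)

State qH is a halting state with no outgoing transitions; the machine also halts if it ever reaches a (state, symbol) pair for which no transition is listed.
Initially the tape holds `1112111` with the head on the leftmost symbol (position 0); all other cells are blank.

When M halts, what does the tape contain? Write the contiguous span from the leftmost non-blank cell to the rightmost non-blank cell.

q0 | __[1]112111   read 1 → write 1, move left, go to q2
q2 | _[_]1112111   read _ → write 2, move left, go to q3
q3 | [_]21112111   read _ → write 2, move right, go to q0
q0 | 2[2]1112111   read 2 → write 1, move right, go to q3
q3 | 21[1]112111   read 1 → write 2, move left, go to q1
q1 | 2[1]2112111   read 1 → write 2, move right, go to q1
q1 | 22[2]112111   read 2 → write 1, move right, go to q0
q0 | 221[1]12111   read 1 → write 1, move left, go to q2
q2 | 22[1]112111   read 1 → write 2, move left, go to qH
qH | 2[2]2112111
The non-blank tape span at halt is 222112111.

222112111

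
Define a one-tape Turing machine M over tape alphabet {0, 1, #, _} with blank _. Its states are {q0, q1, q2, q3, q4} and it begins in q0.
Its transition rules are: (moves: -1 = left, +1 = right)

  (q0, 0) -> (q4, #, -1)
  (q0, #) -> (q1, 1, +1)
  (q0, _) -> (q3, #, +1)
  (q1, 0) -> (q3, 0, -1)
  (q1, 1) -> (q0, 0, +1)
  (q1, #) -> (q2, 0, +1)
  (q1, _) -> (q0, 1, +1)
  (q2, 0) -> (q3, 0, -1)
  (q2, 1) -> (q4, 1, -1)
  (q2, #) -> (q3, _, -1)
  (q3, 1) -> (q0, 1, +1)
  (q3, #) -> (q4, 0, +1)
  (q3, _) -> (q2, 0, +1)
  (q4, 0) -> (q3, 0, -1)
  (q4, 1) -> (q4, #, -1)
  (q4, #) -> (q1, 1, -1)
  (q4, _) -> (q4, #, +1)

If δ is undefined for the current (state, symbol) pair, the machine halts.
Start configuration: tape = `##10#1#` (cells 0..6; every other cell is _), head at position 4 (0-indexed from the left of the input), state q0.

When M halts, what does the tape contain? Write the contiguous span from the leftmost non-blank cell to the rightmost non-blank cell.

##101011#0

state=q0 head=4 tape=##10[#]1#____   (q0,#)→(q1,1,+1)
state=q1 head=5 tape=##101[1]#____   (q1,1)→(q0,0,+1)
state=q0 head=6 tape=##1010[#]____   (q0,#)→(q1,1,+1)
state=q1 head=7 tape=##10101[_]___   (q1,_)→(q0,1,+1)
state=q0 head=8 tape=##101011[_]__   (q0,_)→(q3,#,+1)
state=q3 head=9 tape=##101011#[_]_   (q3,_)→(q2,0,+1)
state=q2 head=10 tape=##101011#0[_]
The non-blank tape span at halt is ##101011#0.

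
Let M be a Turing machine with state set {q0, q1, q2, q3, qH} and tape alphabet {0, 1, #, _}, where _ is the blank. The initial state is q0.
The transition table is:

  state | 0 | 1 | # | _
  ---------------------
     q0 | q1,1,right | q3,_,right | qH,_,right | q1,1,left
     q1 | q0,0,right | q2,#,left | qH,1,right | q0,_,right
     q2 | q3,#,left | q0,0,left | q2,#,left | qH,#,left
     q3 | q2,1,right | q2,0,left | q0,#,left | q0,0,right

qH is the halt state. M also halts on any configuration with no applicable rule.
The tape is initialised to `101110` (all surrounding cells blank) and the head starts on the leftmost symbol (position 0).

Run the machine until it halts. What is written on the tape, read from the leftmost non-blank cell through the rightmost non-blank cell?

#0#

q0 | [1]01110   read 1 → write _, move right, go to q3
q3 | _[0]1110   read 0 → write 1, move right, go to q2
q2 | _1[1]110   read 1 → write 0, move left, go to q0
q0 | _[1]0110   read 1 → write _, move right, go to q3
q3 | __[0]110   read 0 → write 1, move right, go to q2
q2 | __1[1]10   read 1 → write 0, move left, go to q0
q0 | __[1]010   read 1 → write _, move right, go to q3
q3 | ___[0]10   read 0 → write 1, move right, go to q2
q2 | ___1[1]0   read 1 → write 0, move left, go to q0
q0 | ___[1]00   read 1 → write _, move right, go to q3
q3 | ____[0]0   read 0 → write 1, move right, go to q2
q2 | ____1[0]   read 0 → write #, move left, go to q3
q3 | ____[1]#   read 1 → write 0, move left, go to q2
q2 | ___[_]0#   read _ → write #, move left, go to qH
qH | __[_]#0#
The non-blank tape span at halt is #0#.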